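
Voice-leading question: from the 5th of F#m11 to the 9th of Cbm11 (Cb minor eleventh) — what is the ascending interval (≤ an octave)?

F#m11 has C# as its 5th, and Cbm11 (Cb minor eleventh) has Db as its 9th.
C# up to Db is 0 semitones, a whole step narrower than a major second, so the interval is diminished.

diminished second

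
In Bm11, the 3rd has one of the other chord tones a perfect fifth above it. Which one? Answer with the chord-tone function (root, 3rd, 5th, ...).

Bm11 is spelled B D F♯ A C♯ E.
The 3rd is D. A perfect fifth above D is A.
A is the chord's 7th.

7th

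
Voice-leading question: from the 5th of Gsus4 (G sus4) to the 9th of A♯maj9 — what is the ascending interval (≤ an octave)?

augmented sixth

Gsus4 (G sus4) has D as its 5th, and A♯maj9 has B♯ as its 9th.
From D to B♯: 10 semitones over a sixth = augmented.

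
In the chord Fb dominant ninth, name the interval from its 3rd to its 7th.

The chord tones of Fb dominant ninth are Fb-Ab-Cb-Ebb-Gb.
So we need the interval from Ab up to Ebb.
5 letter names make it a fifth; at 6 semitones (a half step narrower than perfect) the quality is diminished.

d5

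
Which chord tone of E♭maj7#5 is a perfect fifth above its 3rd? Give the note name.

Spelling the chord: E♭-G-B-D.
The 3rd is G. A perfect fifth above G is D.
D is the chord's 7th.

D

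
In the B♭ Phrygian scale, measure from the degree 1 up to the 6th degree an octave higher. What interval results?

Spelling the B♭ Phrygian scale: B♭ C♭ D♭ E♭ F G♭ A♭.
That puts B♭ below G♭.
From B♭ to G♭: 20 semitones over a thirteenth = minor.

m13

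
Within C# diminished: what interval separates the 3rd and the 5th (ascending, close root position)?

minor third

The chord tones of C#° are C# E G.
That puts E below G.
3 letter names make it a third; at 3 semitones (a half step narrower than major) the quality is minor.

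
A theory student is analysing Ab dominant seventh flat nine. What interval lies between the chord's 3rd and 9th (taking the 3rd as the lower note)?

Spelling the chord: Ab–C–Eb–Gb–Bbb.
3rd = C; 9th = Bbb.
From C to Bbb: 9 semitones over a seventh = diminished.

diminished seventh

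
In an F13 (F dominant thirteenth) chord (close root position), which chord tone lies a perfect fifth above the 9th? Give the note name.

F13 (F dominant thirteenth) is spelled F–A–C–E♭–G–D.
The 9th is G. A perfect fifth above G is D.
D is the chord's 13th.

D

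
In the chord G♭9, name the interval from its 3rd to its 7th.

diminished fifth

G♭ dominant ninth: G♭, B♭, D♭, F♭, A♭.
That puts B♭ below F♭.
From B♭ to F♭: 6 semitones over a fifth = diminished.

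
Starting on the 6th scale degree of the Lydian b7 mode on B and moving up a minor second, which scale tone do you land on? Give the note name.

The scale is B C# D# E# F# G# A.
The 6th scale degree is G#; a minor second above that is A — scale degree 7.

A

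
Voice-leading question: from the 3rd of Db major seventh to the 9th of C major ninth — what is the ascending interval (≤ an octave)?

major sixth

Db major seventh has F as its 3rd, and C major ninth has D as its 9th.
F up to D spans 6 letter names and 9 semitones — a major sixth.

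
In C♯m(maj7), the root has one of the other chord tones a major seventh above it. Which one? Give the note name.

B#

C♯ minor-major seventh is spelled C♯–E–G♯–B♯.
The root is C♯. A major seventh above C♯ is B♯.
B♯ is the chord's 7th.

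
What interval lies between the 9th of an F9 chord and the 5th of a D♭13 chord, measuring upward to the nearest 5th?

m2

F9 has G as its 9th, and D♭13 has A♭ as its 5th.
From G to A♭: 1 semitone over a second = minor.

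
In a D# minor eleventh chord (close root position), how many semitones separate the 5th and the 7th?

D#m11 (D# minor eleventh): D#, F#, A#, C#, E#, G#.
A# to C# is a minor third: 3 semitones.

3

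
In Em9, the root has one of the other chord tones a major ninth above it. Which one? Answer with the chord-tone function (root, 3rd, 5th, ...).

Spelling the chord: E G B D F#.
The root is E. A major ninth above E is F#.
F# is the chord's 9th.

9th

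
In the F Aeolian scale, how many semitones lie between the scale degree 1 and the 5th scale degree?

7

The scale is F G Ab Bb C Db Eb.
F up to C is a perfect fifth — 7 semitones.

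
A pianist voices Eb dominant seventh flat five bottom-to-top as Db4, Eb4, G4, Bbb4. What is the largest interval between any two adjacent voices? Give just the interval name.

Adjacent intervals: Db4→Eb4 = major second; Eb4→G4 = major third; G4→Bbb4 = diminished third.
The largest is Eb4 to G4, a major third (4 semitones).

major third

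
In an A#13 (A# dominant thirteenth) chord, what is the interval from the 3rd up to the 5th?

Spelling the chord: A# C## E# G# B# F##.
So we need the interval from C## up to E#.
C## up to E# is 3 semitones, a half step narrower than a major third, so the interval is minor.

minor third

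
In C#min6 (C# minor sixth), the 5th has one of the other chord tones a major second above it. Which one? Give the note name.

C#min6: C#–E–G#–A#.
The 5th is G#. A major second above G# is A#.
A# is the chord's 6th.

A#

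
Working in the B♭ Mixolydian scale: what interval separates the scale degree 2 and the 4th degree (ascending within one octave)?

minor third

Spelling the B♭ Mixolydian scale: B♭ C D E♭ F G A♭.
So we need the interval from C up to E♭.
From C to E♭: 3 semitones over a third = minor.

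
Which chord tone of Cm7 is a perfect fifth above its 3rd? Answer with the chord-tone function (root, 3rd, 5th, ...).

The chord tones of Cmin7 are C E♭ G B♭.
The 3rd is E♭. A perfect fifth above E♭ is B♭.
B♭ is the chord's 7th.

7th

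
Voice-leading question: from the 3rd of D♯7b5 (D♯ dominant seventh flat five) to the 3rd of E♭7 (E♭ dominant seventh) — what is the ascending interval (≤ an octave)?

D♯7b5 (D♯ dominant seventh flat five) has F𝄪 as its 3rd, and E♭7 (E♭ dominant seventh) has G as its 3rd.
F𝄪 up to G is 0 semitones, a whole step narrower than a major second, so the interval is diminished.

diminished second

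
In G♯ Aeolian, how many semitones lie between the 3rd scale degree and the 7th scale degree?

7

The scale is G♯ A♯ B C♯ D♯ E F♯.
B up to F♯ is a perfect fifth — 7 semitones.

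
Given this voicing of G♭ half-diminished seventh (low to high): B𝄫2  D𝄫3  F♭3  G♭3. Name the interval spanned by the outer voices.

The outer voices are B𝄫2 and G♭3.
B𝄫 up to G♭ spans 6 letter names and 9 semitones — a major sixth.

major 6th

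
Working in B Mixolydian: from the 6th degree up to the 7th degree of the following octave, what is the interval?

Spelling B Mixolydian: B C# D# E F# G# A.
The 6th degree is G# and the degree 7 (up an octave) is A.
9 letter names make it a ninth; at 13 semitones (a half step narrower than major) the quality is minor.

minor 9th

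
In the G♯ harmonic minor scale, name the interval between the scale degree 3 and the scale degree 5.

Spelling the G♯ harmonic minor scale: G♯ A♯ B C♯ D♯ E F𝄪.
That puts B below D♯.
B up to D♯ spans 3 letter names and 4 semitones — a major third.

major third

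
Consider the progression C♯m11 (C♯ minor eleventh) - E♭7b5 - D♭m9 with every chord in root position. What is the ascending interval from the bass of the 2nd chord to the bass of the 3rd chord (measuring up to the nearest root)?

The roots are E♭ and D♭.
E♭ up to D♭ is 10 semitones, a half step narrower than a major seventh, so the interval is minor.

minor seventh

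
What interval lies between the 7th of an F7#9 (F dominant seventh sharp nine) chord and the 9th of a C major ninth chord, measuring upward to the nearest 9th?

major seventh

The 7th of F7#9 (F dominant seventh sharp nine) is Eb; the 9th of C major ninth is D.
Eb up to D spans 7 letter names and 11 semitones — a major seventh.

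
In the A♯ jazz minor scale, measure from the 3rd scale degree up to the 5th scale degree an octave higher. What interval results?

major tenth

Spelling the A♯ jazz minor scale: A♯ B♯ C♯ D♯ E♯ F𝄪 G𝄪.
The 3rd scale degree is C♯ and the 5th scale degree (up an octave) is E♯.
C♯ up to E♯ spans 10 letter names and 16 semitones — a major tenth.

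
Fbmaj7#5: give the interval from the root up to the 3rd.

Fbmaj7#5 (Fb augmented major seventh): Fb-Ab-C-Eb.
The root is Fb and the 3rd is Ab.
Fb up to Ab spans 3 letter names and 4 semitones — a major third.

major 3rd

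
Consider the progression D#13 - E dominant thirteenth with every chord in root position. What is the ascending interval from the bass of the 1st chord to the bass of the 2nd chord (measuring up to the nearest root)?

The roots are D# and E.
From D# to E: 1 semitone over a second = minor.

m2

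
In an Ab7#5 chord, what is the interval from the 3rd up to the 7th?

diminished 5th

Spelling the chord: Ab C E Gb.
3rd = C; 7th = Gb.
From C to Gb: 6 semitones over a fifth = diminished.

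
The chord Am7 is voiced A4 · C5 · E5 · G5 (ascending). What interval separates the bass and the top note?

minor seventh

The outer voices are A4 and G5.
A up to G is 10 semitones, a half step narrower than a major seventh, so the interval is minor.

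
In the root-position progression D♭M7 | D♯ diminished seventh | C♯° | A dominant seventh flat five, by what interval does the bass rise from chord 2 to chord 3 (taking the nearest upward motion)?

minor seventh

The roots are D♯ and C♯.
7 letter names make it a seventh; at 10 semitones (a half step narrower than major) the quality is minor.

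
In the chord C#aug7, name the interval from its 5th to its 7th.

C# augmented seventh is spelled C#-E#-G##-B.
The 5th is G## and the 7th is B.
G## up to B is 2 semitones, a whole step narrower than a major third, so the interval is diminished.

diminished third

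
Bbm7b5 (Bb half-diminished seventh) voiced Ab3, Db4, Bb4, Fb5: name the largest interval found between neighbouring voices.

Adjacent intervals: Ab3→Db4 = perfect fourth; Db4→Bb4 = major sixth; Bb4→Fb5 = diminished fifth.
The largest is Db4 to Bb4, a major sixth (9 semitones).

major 6th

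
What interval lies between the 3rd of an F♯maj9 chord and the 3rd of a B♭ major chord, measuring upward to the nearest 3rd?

The 3rd of F♯maj9 is A♯; the 3rd of B♭ major is D.
4 letter names make it a fourth; at 4 semitones (a half step narrower than perfect) the quality is diminished.

diminished 4th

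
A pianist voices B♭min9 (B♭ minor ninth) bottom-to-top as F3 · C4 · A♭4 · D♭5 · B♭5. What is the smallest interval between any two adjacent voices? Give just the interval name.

Adjacent intervals: F3→C4 = perfect fifth; C4→A♭4 = minor sixth; A♭4→D♭5 = perfect fourth; D♭5→B♭5 = major sixth.
The smallest is A♭4 to D♭5, a perfect fourth (5 semitones).

perfect fourth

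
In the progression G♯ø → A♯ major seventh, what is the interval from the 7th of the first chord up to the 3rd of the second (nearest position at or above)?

G♯ø has F♯ as its 7th, and A♯ major seventh has C𝄪 as its 3rd.
F♯ up to C𝄪 is 8 semitones, a half step wider than a perfect fifth, so the interval is augmented.

augmented fifth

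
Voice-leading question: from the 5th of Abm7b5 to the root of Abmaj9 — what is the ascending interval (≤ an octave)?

The 5th of Abm7b5 is Ebb; the root of Abmaj9 is Ab.
From Ebb to Ab: 6 semitones over a fourth = augmented.

augmented 4th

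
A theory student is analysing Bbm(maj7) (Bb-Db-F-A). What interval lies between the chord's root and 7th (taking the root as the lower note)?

major 7th

The root is Bb and the 7th is A.
Bb up to A spans 7 letter names and 11 semitones — a major seventh.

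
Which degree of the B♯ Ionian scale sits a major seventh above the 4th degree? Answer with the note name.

The scale is B♯ C𝄪 D𝄪 E♯ F𝄪 G𝄪 A𝄪.
The 4th degree is E♯; a major seventh above that is D𝄪 — scale degree 3.

D##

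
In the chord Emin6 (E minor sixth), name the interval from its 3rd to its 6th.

augmented fourth

Em6: E, G, B, C♯.
So we need the interval from G up to C♯.
4 letter names make it a fourth; at 6 semitones (a half step wider than perfect) the quality is augmented.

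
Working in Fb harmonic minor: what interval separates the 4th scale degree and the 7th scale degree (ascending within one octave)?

augmented fourth

Spelling Fb harmonic minor: Fb Gb Abb Bbb Cb Dbb Eb.
The 4th scale degree is Bbb and the scale degree 7 is Eb.
4 letter names make it a fourth; at 6 semitones (a half step wider than perfect) the quality is augmented.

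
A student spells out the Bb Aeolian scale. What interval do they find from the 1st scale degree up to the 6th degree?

minor sixth

Bb natural minor: Bb C Db Eb F Gb Ab.
1st scale degree = Bb; degree 6 = Gb.
Bb up to Gb is 8 semitones, a half step narrower than a major sixth, so the interval is minor.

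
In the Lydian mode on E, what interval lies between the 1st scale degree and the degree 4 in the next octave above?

augmented eleventh

Spelling the Lydian mode on E: E F♯ G♯ A♯ B C♯ D♯.
So we need the interval from E up to A♯.
From E to A♯: 18 semitones over an eleventh = augmented.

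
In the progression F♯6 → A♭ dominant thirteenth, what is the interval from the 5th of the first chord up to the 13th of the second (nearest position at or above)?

diminished fourth

The 5th of F♯6 is C♯; the 13th of A♭ dominant thirteenth is F.
From C♯ to F: 4 semitones over a fourth = diminished.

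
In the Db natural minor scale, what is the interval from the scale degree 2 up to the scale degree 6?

d5

Db natural minor: Db Eb Fb Gb Ab Bbb Cb.
That puts Eb below Bbb.
From Eb to Bbb: 6 semitones over a fifth = diminished.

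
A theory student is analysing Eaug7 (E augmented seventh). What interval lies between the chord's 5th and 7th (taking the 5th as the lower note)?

diminished 3rd

Spelling the chord: E G# B# D.
So we need the interval from B# up to D.
From B# to D: 2 semitones over a third = diminished.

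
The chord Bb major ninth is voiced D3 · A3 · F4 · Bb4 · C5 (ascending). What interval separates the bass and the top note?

The outer voices are D3 and C5.
From D to C: 22 semitones over a fourteenth = minor.

minor fourteenth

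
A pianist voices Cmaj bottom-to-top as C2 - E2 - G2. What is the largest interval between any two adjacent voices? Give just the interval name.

M3

Adjacent intervals: C2→E2 = major third; E2→G2 = minor third.
The largest is C2 to E2, a major third (4 semitones).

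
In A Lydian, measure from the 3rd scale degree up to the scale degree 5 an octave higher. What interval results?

A lydian: A B C# D# E F# G#.
The 3rd scale degree is C# and the scale degree 5 (up an octave) is E.
From C# to E: 15 semitones over a tenth = minor.

minor 10th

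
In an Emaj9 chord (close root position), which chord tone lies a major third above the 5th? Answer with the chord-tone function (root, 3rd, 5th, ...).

7th

Spelling the chord: E–G♯–B–D♯–F♯.
The 5th is B. A major third above B is D♯.
D♯ is the chord's 7th.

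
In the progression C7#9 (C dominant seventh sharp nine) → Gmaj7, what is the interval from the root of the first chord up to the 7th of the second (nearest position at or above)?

augmented fourth

C7#9 (C dominant seventh sharp nine) has C as its root, and Gmaj7 has F♯ as its 7th.
C up to F♯ is 6 semitones, a half step wider than a perfect fourth, so the interval is augmented.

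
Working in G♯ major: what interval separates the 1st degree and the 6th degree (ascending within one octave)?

major 6th

The scale runs G♯ A♯ B♯ C♯ D♯ E♯ F𝄪.
The 1st degree is G♯ and the 6th degree is E♯.
Counting 6 letters and 9 half steps from G♯ gives a major sixth.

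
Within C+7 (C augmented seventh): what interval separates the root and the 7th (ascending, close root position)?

minor seventh

Spelling the chord: C-E-G#-Bb.
Root = C; 7th = Bb.
C up to Bb is 10 semitones, a half step narrower than a major seventh, so the interval is minor.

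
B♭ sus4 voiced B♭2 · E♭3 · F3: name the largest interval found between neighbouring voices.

perfect fourth

Adjacent intervals: B♭2→E♭3 = perfect fourth; E♭3→F3 = major second.
The largest is B♭2 to E♭3, a perfect fourth (5 semitones).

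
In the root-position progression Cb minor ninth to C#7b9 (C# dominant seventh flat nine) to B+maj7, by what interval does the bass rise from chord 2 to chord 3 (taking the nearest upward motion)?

minor seventh

The roots are C# and B.
7 letter names make it a seventh; at 10 semitones (a half step narrower than major) the quality is minor.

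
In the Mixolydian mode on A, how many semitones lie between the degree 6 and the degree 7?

The scale is A B C♯ D E F♯ G.
F♯ up to G is a minor second — 1 semitone.

1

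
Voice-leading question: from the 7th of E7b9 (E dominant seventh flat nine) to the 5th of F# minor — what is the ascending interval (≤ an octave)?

The 7th of E7b9 (E dominant seventh flat nine) is D; the 5th of F# minor is C#.
Counting 7 letters and 11 half steps from D gives a major seventh.

major seventh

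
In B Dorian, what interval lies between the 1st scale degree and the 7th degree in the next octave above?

B dorian: B C# D E F# G# A.
So we need the interval from B up to A.
From B to A: 22 semitones over a fourteenth = minor.

minor fourteenth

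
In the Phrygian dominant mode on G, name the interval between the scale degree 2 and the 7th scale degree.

major sixth

G phrygian dominant: G Ab B C D Eb F.
Scale degree 2 = Ab; 7th scale degree = F.
Ab up to F spans 6 letter names and 9 semitones — a major sixth.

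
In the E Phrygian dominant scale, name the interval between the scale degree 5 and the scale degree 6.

The scale runs E F G♯ A B C D.
The scale degree 5 is B and the 6th degree is C.
B up to C is 1 semitone, a half step narrower than a major second, so the interval is minor.

minor second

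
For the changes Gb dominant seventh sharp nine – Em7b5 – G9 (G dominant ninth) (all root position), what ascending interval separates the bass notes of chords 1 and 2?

The roots are Gb and E.
From Gb to E: 10 semitones over a sixth = augmented.

augmented sixth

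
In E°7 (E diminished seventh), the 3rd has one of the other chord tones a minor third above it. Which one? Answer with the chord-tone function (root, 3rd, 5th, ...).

5th

The chord tones of Edim7 are E–G–Bb–Db.
The 3rd is G. A minor third above G is Bb.
Bb is the chord's 5th.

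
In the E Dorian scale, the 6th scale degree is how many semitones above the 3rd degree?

The scale is E F♯ G A B C♯ D.
G up to C♯ is an augmented fourth — 6 semitones.

6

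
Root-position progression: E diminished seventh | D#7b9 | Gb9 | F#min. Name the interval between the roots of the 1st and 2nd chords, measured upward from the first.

The roots are E and D#.
Counting 7 letters and 11 half steps from E gives a major seventh.

major 7th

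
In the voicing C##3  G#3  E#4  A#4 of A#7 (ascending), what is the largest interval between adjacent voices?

Adjacent intervals: C##3→G#3 = diminished fifth; G#3→E#4 = major sixth; E#4→A#4 = perfect fourth.
The largest is G#3 to E#4, a major sixth (9 semitones).

major sixth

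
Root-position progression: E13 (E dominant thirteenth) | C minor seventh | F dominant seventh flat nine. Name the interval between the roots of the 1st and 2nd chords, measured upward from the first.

The roots are E and C.
E up to C is 8 semitones, a half step narrower than a major sixth, so the interval is minor.

minor 6th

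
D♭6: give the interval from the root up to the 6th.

major sixth

Spelling the chord: D♭ F A♭ B♭.
So we need the interval from D♭ up to B♭.
D♭ up to B♭ spans 6 letter names and 9 semitones — a major sixth.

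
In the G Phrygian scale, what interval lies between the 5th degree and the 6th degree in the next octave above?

minor ninth

G phrygian: G A♭ B♭ C D E♭ F.
The 5th degree is D and the 6th scale degree (up an octave) is E♭.
From D to E♭: 13 semitones over a ninth = minor.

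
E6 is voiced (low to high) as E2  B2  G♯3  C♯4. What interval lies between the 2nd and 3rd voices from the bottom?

Those voices are B2 and G♯3.
From B to G♯ is 9 semitones, exactly the major sixth.

major 6th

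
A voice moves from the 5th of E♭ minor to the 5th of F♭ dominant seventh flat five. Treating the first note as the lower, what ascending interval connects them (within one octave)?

diminished second

E♭ minor has B♭ as its 5th, and F♭ dominant seventh flat five has C𝄫 as its 5th.
2 letter names make it a second; at 0 semitones (a whole step narrower than major) the quality is diminished.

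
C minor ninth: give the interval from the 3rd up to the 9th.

major 7th

The chord tones of Cmin9 are C E♭ G B♭ D.
That puts E♭ below D.
From E♭ to D is 11 semitones, exactly the major seventh.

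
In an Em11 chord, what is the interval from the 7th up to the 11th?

The chord tones of Em11 (E minor eleventh) are E, G, B, D, F♯, A.
The 7th is D and the 11th is A.
D up to A spans 5 letter names and 7 semitones — a perfect fifth.

P5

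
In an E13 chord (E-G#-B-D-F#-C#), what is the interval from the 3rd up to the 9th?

So we need the interval from G# up to F#.
G# up to F# is 10 semitones, a half step narrower than a major seventh, so the interval is minor.

m7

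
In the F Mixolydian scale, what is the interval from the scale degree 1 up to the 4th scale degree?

perfect 4th

Spelling the F Mixolydian scale: F G A Bb C D Eb.
Scale degree 1 = F; 4th degree = Bb.
Counting 4 letters and 5 half steps from F gives a perfect fourth.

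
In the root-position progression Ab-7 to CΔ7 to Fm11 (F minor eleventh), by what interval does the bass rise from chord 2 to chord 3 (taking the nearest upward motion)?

The roots are C and F.
From C to F is 5 semitones, exactly the perfect fourth.

P4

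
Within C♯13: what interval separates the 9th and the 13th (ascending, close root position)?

Spelling the chord: C♯-E♯-G♯-B-D♯-A♯.
So we need the interval from D♯ up to A♯.
Counting 5 letters and 7 half steps from D♯ gives a perfect fifth.

P5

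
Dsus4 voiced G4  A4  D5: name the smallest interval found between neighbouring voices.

Adjacent intervals: G4→A4 = major second; A4→D5 = perfect fourth.
The smallest is G4 to A4, a major second (2 semitones).

major second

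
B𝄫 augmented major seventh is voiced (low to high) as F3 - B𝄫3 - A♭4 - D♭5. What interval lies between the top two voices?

perfect fourth

Those voices are A♭4 and D♭5.
From A♭ to D♭ is 5 semitones, exactly the perfect fourth.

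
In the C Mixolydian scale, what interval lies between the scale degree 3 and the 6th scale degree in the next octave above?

perfect 11th

The scale runs C D E F G A Bb.
That puts E below A.
Counting 11 letters and 17 half steps from E gives a perfect eleventh.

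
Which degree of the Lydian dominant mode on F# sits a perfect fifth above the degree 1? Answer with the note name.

C#

The scale is F# G# A# B# C# D# E.
The degree 1 is F#; a perfect fifth above that is C# — scale degree 5.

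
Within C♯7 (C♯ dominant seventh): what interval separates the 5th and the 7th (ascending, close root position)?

C♯ dominant seventh: C♯, E♯, G♯, B.
The 5th is G♯ and the 7th is B.
3 letter names make it a third; at 3 semitones (a half step narrower than major) the quality is minor.

minor 3rd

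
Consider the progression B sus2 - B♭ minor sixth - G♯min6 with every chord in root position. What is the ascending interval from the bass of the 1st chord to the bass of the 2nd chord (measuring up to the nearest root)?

diminished octave

The roots are B and B♭.
From B to B♭: 11 semitones over an octave = diminished.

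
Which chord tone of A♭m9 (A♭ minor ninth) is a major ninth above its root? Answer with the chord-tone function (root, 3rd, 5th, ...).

9th

The chord tones of A♭ minor ninth are A♭, C♭, E♭, G♭, B♭.
The root is A♭. A major ninth above A♭ is B♭.
B♭ is the chord's 9th.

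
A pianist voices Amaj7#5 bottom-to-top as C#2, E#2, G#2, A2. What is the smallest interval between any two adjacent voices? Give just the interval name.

minor second

Adjacent intervals: C#2→E#2 = major third; E#2→G#2 = minor third; G#2→A2 = minor second.
The smallest is G#2 to A2, a minor second (1 semitone).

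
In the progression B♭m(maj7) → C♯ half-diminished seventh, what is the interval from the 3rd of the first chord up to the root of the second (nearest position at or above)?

augmented 7th

The 3rd of B♭m(maj7) is D♭; the root of C♯ half-diminished seventh is C♯.
D♭ up to C♯ is 12 semitones, a half step wider than a major seventh, so the interval is augmented.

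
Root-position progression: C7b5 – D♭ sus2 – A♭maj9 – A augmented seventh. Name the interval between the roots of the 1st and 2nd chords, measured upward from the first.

The roots are C and D♭.
C up to D♭ is 1 semitone, a half step narrower than a major second, so the interval is minor.

m2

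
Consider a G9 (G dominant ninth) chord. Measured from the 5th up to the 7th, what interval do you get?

The chord tones of G dominant ninth are G, B, D, F, A.
That puts D below F.
D up to F is 3 semitones, a half step narrower than a major third, so the interval is minor.

minor third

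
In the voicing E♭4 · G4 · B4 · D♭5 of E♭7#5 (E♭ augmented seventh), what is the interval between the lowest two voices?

Those voices are E♭4 and G4.
Counting 3 letters and 4 half steps from E♭ gives a major third.

major third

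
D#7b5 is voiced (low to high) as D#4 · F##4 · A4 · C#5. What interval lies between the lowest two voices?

Those voices are D#4 and F##4.
Counting 3 letters and 4 half steps from D# gives a major third.

major third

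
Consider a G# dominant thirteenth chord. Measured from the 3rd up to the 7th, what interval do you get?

diminished fifth

Spelling the chord: G#-B#-D#-F#-A#-E#.
So we need the interval from B# up to F#.
From B# to F#: 6 semitones over a fifth = diminished.
That tritone between 3rd and 7th is what gives the dominant seventh its pull toward resolution.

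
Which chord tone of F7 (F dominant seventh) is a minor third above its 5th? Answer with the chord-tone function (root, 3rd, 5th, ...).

F7 is spelled F-A-C-Eb.
The 5th is C. A minor third above C is Eb.
Eb is the chord's 7th.

7th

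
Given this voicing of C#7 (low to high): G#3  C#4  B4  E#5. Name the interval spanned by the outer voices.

The outer voices are G#3 and E#5.
Counting 13 letters and 21 half steps from G# gives a major thirteenth.

major 13th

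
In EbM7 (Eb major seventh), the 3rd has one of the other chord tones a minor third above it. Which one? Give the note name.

Bb

Ebmaj7 (Eb major seventh) is spelled Eb-G-Bb-D.
The 3rd is G. A minor third above G is Bb.
Bb is the chord's 5th.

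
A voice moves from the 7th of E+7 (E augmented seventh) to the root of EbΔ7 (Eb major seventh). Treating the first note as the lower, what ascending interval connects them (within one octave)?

minor second

E+7 (E augmented seventh) has D as its 7th, and EbΔ7 (Eb major seventh) has Eb as its root.
2 letter names make it a second; at 1 semitone (a half step narrower than major) the quality is minor.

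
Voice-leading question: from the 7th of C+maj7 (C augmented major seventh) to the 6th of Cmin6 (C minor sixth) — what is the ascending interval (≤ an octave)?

The 7th of C+maj7 (C augmented major seventh) is B; the 6th of Cmin6 (C minor sixth) is A.
B up to A is 10 semitones, a half step narrower than a major seventh, so the interval is minor.

minor seventh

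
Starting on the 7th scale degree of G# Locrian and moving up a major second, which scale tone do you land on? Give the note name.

The scale is G# A B C# D E F#.
The 7th scale degree is F#; a major second above that is G# — scale degree 1.

G#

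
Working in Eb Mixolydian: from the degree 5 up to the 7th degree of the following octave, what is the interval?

The scale runs Eb F G Ab Bb C Db.
So we need the interval from Bb up to Db.
10 letter names make it a tenth; at 15 semitones (a half step narrower than major) the quality is minor.

minor 10th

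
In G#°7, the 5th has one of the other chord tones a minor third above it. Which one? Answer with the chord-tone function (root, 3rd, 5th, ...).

Spelling the chord: G#, B, D, F.
The 5th is D. A minor third above D is F.
F is the chord's 7th.

7th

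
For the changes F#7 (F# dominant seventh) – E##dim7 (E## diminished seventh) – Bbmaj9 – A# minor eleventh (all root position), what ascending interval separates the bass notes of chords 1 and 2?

A7

The roots are F# and E##.
From F# to E##: 12 semitones over a seventh = augmented.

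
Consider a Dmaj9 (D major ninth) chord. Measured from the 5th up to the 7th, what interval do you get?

major third

Dmaj9 is spelled D–F♯–A–C♯–E.
The 5th is A and the 7th is C♯.
Counting 3 letters and 4 half steps from A gives a major third.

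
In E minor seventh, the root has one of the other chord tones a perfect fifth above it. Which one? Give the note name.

B

Spelling the chord: E-G-B-D.
The root is E. A perfect fifth above E is B.
B is the chord's 5th.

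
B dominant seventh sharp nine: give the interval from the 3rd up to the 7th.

Spelling the chord: B D♯ F♯ A C𝄪.
That puts D♯ below A.
From D♯ to A: 6 semitones over a fifth = diminished.

diminished fifth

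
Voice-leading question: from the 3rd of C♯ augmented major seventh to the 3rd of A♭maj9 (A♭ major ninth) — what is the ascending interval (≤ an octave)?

C♯ augmented major seventh has E♯ as its 3rd, and A♭maj9 (A♭ major ninth) has C as its 3rd.
6 letter names make it a sixth; at 7 semitones (a whole step narrower than major) the quality is diminished.

diminished 6th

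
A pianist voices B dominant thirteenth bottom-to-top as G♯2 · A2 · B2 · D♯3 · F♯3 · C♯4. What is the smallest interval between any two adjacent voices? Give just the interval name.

minor 2nd

Adjacent intervals: G♯2→A2 = minor second; A2→B2 = major second; B2→D♯3 = major third; D♯3→F♯3 = minor third; F♯3→C♯4 = perfect fifth.
The smallest is G♯2 to A2, a minor second (1 semitone).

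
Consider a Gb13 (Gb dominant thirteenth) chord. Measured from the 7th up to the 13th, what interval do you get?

Gb13 (Gb dominant thirteenth): Gb Bb Db Fb Ab Eb.
So we need the interval from Fb up to Eb.
Fb up to Eb spans 7 letter names and 11 semitones — a major seventh.

major seventh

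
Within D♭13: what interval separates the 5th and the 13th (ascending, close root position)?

Spelling the chord: D♭-F-A♭-C♭-E♭-B♭.
The 5th is A♭ and the 13th is B♭.
From A♭ to B♭ is 14 semitones, exactly the major ninth.

major 9th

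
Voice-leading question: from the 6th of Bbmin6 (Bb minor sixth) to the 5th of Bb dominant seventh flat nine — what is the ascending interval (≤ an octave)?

minor 7th

The 6th of Bbmin6 (Bb minor sixth) is G; the 5th of Bb dominant seventh flat nine is F.
G up to F is 10 semitones, a half step narrower than a major seventh, so the interval is minor.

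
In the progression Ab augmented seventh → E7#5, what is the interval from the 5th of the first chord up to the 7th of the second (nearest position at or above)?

The 5th of Ab augmented seventh is E; the 7th of E7#5 is D.
7 letter names make it a seventh; at 10 semitones (a half step narrower than major) the quality is minor.

minor seventh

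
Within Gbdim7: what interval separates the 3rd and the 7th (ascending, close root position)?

diminished fifth

The chord tones of Gbdim7 are Gb-Bbb-Dbb-Fbb.
That puts Bbb below Fbb.
5 letter names make it a fifth; at 6 semitones (a half step narrower than perfect) the quality is diminished.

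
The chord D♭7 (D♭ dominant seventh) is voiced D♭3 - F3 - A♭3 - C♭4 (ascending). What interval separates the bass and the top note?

The outer voices are D♭3 and C♭4.
From D♭ to C♭: 10 semitones over a seventh = minor.

minor seventh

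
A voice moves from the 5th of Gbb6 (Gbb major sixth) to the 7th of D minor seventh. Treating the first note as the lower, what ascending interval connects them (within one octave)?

The 5th of Gbb6 (Gbb major sixth) is Dbb; the 7th of D minor seventh is C.
From Dbb to C: 12 semitones over a seventh = augmented.

augmented seventh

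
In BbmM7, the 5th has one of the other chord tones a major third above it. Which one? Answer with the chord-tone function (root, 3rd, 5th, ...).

7th

The chord tones of Bbm(maj7) are Bb, Db, F, A.
The 5th is F. A major third above F is A.
A is the chord's 7th.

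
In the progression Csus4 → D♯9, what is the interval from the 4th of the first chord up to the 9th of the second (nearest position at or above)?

augmented seventh

The 4th of Csus4 is F; the 9th of D♯9 is E♯.
From F to E♯: 12 semitones over a seventh = augmented.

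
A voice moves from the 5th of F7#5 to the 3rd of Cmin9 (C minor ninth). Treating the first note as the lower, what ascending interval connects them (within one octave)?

The 5th of F7#5 is C#; the 3rd of Cmin9 (C minor ninth) is Eb.
3 letter names make it a third; at 2 semitones (a whole step narrower than major) the quality is diminished.

diminished third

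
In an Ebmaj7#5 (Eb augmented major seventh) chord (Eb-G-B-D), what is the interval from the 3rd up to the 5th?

The 3rd is G and the 5th is B.
Counting 3 letters and 4 half steps from G gives a major third.

major third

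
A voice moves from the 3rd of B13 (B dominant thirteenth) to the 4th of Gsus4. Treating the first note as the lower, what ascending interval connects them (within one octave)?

B13 (B dominant thirteenth) has D# as its 3rd, and Gsus4 has C as its 4th.
7 letter names make it a seventh; at 9 semitones (a whole step narrower than major) the quality is diminished.

diminished seventh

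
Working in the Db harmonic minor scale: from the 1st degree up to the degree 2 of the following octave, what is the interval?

M9

Db harmonic minor: Db Eb Fb Gb Ab Bbb C.
The 1st degree is Db and the scale degree 2 (up an octave) is Eb.
Counting 9 letters and 14 half steps from Db gives a major ninth.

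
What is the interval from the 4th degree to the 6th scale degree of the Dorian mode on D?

The scale runs D E F G A B C.
So we need the interval from G up to B.
From G to B is 4 semitones, exactly the major third.

major third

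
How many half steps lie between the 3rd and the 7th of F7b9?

F7b9: F-A-C-Eb-Gb.
A to Eb is a diminished fifth: 6 semitones.

6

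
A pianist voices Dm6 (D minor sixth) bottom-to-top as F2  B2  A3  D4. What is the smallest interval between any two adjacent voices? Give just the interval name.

Adjacent intervals: F2→B2 = augmented fourth; B2→A3 = minor seventh; A3→D4 = perfect fourth.
The smallest is A3 to D4, a perfect fourth (5 semitones).

perfect fourth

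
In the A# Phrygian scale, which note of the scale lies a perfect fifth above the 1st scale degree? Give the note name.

E#

The scale is A# B C# D# E# F# G#.
The 1st scale degree is A#; a perfect fifth above that is E# — scale degree 5.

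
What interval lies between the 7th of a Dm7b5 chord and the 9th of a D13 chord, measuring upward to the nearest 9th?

The 7th of Dm7b5 is C; the 9th of D13 is E.
From C to E is 4 semitones, exactly the major third.

major 3rd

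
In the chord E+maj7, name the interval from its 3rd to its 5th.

major third

E augmented major seventh: E G# B# D#.
That puts G# below B#.
G# up to B# spans 3 letter names and 4 semitones — a major third.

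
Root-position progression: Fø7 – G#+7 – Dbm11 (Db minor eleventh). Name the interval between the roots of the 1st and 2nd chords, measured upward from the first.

augmented second

The roots are F and G#.
From F to G#: 3 semitones over a second = augmented.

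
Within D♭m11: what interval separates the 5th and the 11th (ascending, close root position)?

D♭m11 (D♭ minor eleventh): D♭, F♭, A♭, C♭, E♭, G♭.
5th = A♭; 11th = G♭.
From A♭ to G♭: 10 semitones over a seventh = minor.

m7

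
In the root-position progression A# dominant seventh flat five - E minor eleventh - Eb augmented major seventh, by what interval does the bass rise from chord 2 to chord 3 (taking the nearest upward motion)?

The roots are E and Eb.
From E to Eb: 11 semitones over an octave = diminished.

diminished octave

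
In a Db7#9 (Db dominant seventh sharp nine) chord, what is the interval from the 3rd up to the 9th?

Db7#9 is spelled Db F Ab Cb E.
The 3rd is F and the 9th is E.
F up to E spans 7 letter names and 11 semitones — a major seventh.

major 7th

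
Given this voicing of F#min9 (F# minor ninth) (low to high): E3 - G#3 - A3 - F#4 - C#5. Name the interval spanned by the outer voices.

The outer voices are E3 and C#5.
E up to C# spans 13 letter names and 21 semitones — a major thirteenth.

major thirteenth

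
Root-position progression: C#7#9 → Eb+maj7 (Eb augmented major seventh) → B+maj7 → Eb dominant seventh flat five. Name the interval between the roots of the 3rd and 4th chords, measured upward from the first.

diminished fourth

The roots are B and Eb.
B up to Eb is 4 semitones, a half step narrower than a perfect fourth, so the interval is diminished.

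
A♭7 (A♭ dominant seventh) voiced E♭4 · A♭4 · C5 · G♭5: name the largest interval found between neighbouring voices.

diminished fifth

Adjacent intervals: E♭4→A♭4 = perfect fourth; A♭4→C5 = major third; C5→G♭5 = diminished fifth.
The largest is C5 to G♭5, a diminished fifth (6 semitones).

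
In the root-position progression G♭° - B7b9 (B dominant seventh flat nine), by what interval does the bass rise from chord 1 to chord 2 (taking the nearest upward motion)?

The roots are G♭ and B.
G♭ up to B is 5 semitones, a half step wider than a major third, so the interval is augmented.

augmented third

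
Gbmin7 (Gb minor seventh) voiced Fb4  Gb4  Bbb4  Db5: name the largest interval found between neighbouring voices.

Adjacent intervals: Fb4→Gb4 = major second; Gb4→Bbb4 = minor third; Bbb4→Db5 = major third.
The largest is Bbb4 to Db5, a major third (4 semitones).

major 3rd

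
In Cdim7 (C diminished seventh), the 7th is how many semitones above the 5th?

C diminished seventh is spelled C, Eb, Gb, Bbb.
Gb to Bbb is a minor third: 3 semitones.

3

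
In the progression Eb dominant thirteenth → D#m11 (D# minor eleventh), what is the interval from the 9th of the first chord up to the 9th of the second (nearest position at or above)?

Eb dominant thirteenth has F as its 9th, and D#m11 (D# minor eleventh) has E# as its 9th.
F up to E# is 12 semitones, a half step wider than a major seventh, so the interval is augmented.

A7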